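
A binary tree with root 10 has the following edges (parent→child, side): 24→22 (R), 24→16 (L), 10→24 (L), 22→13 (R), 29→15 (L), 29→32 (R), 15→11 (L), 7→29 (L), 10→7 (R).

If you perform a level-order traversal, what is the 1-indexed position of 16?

Level-order visits nodes level by level from the root, left to right within each level.
Level 0: 10
Level 1: 24, 7
Level 2: 16, 22, 29
Level 3: 13, 15, 32
Level 4: 11
Full level-order sequence: 10, 24, 7, 16, 22, 29, 13, 15, 32, 11.

4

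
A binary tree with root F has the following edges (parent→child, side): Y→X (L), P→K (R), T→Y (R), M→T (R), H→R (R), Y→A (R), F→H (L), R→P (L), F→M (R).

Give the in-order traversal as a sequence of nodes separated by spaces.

In-order visits the left subtree, then the node, then the right subtree.
At F: go left to H.
  At H: no left child.
  Visit H.
  At H: go right to R.
    At R: go left to P.
      At P: no left child.
      Visit P.
      At P: go right to K.
        K is a leaf — visit K.
    Visit R.
    At R: no right child.
Visit F.
At F: go right to M.
  At M: no left child.
  Visit M.
  At M: go right to T.
    At T: no left child.
    Visit T.
    At T: go right to Y.
      At Y: go left to X.
        X is a leaf — visit X.
      Visit Y.
      At Y: go right to A.
        A is a leaf — visit A.

H P K R F M T X Y A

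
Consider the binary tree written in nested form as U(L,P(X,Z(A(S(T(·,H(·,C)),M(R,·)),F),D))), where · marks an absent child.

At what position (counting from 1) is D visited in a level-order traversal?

Level-order visits nodes level by level from the root, left to right within each level.
Level 0: U
Level 1: L, P
Level 2: X, Z
Level 3: A, D
Level 4: S, F
Level 5: T, M
Level 6: H, R
Level 7: C
Full level-order sequence: U, L, P, X, Z, A, D, S, F, T, M, H, R, C.

7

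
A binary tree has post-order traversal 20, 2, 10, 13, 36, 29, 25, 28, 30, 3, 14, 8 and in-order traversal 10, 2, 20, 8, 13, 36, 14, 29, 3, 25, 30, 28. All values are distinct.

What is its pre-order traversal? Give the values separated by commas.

8, 10, 2, 20, 14, 36, 13, 3, 29, 30, 25, 28

The last element of post-order is the root; it splits in-order into left and right subtrees.
Root 8: left subtree has 3 nodes {10, 2, 20}, right has 8 {13, 36, 14, 29, 3, 25, 30, 28}.
  Root 10: left subtree has 0 nodes { }, right has 2 {2, 20}.
    Root 2: left subtree has 0 nodes { }, right has 1 {20}.
  Root 14: left subtree has 2 nodes {13, 36}, right has 5 {29, 3, 25, 30, 28}.
    Root 36: left subtree has 1 node {13}, right has 0 { }.
    Root 3: left subtree has 1 node {29}, right has 3 {25, 30, 28}.
      Root 30: left subtree has 1 node {25}, right has 1 {28}.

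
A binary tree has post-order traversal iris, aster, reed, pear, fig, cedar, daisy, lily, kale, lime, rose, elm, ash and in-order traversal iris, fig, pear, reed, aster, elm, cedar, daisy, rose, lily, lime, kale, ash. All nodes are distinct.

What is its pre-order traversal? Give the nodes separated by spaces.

ash elm fig iris pear reed aster rose daisy cedar lime lily kale

The last element of post-order is the root; it splits in-order into left and right subtrees.
Root ash: left subtree has 12 nodes {iris, fig, pear, reed, aster, elm, cedar, daisy, rose, lily, lime, kale}, right has 0 { }.
  Root elm: left subtree has 5 nodes {iris, fig, pear, reed, aster}, right has 6 {cedar, daisy, rose, lily, lime, kale}.
    Root fig: left subtree has 1 node {iris}, right has 3 {pear, reed, aster}.
      Root pear: left subtree has 0 nodes { }, right has 2 {reed, aster}.
        Root reed: left subtree has 0 nodes { }, right has 1 {aster}.
    Root rose: left subtree has 2 nodes {cedar, daisy}, right has 3 {lily, lime, kale}.
      Root daisy: left subtree has 1 node {cedar}, right has 0 { }.
      Root lime: left subtree has 1 node {lily}, right has 1 {kale}.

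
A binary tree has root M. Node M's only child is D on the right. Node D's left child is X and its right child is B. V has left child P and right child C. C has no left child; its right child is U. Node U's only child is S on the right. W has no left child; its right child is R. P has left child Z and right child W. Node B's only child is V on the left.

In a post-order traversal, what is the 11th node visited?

Post-order visits the left subtree, then the right subtree, then the node.
At M: no left child.
At M: go right to D.
  At D: go left to X.
    X is a leaf — visit X.
  At D: go right to B.
    At B: go left to V.
      At V: go left to P.
        At P: go left to Z.
          Z is a leaf — visit Z.
        At P: go right to W.
          At W: no left child.
          At W: go right to R.
            R is a leaf — visit R.
          Visit W.
        Visit P.
      At V: go right to C.
        At C: no left child.
        At C: go right to U.
          At U: no left child.
          At U: go right to S.
            S is a leaf — visit S.
          Visit U.
        Visit C.
      Visit V.
    At B: no right child.
    Visit B.
  Visit D.
Visit M.
Full post-order sequence: X, Z, R, W, P, S, U, C, V, B, D, M.

D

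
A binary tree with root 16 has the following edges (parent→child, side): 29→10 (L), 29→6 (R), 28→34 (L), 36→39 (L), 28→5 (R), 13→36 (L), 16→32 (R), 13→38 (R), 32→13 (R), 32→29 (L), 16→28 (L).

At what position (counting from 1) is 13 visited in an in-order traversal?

11

In-order visits the left subtree, then the node, then the right subtree.
At 16: go left to 28.
  At 28: go left to 34.
    34 is a leaf — visit 34.
  Visit 28.
  At 28: go right to 5.
    5 is a leaf — visit 5.
Visit 16.
At 16: go right to 32.
  At 32: go left to 29.
    At 29: go left to 10.
      10 is a leaf — visit 10.
    Visit 29.
    At 29: go right to 6.
      6 is a leaf — visit 6.
  Visit 32.
  At 32: go right to 13.
    At 13: go left to 36.
      At 36: go left to 39.
        39 is a leaf — visit 39.
      Visit 36.
      At 36: no right child.
    Visit 13.
    At 13: go right to 38.
      38 is a leaf — visit 38.
Full in-order sequence: 34, 28, 5, 16, 10, 29, 6, 32, 39, 36, 13, 38.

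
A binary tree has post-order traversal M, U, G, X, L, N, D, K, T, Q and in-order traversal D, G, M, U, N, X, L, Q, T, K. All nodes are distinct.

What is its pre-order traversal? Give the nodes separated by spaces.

The last element of post-order is the root; it splits in-order into left and right subtrees.
Root Q: left subtree has 7 nodes {D, G, M, U, N, X, L}, right has 2 {T, K}.
  Root D: left subtree has 0 nodes { }, right has 6 {G, M, U, N, X, L}.
    Root N: left subtree has 3 nodes {G, M, U}, right has 2 {X, L}.
      Root G: left subtree has 0 nodes { }, right has 2 {M, U}.
        Root U: left subtree has 1 node {M}, right has 0 { }.
      Root L: left subtree has 1 node {X}, right has 0 { }.
  Root T: left subtree has 0 nodes { }, right has 1 {K}.

Q D N G U M L X T K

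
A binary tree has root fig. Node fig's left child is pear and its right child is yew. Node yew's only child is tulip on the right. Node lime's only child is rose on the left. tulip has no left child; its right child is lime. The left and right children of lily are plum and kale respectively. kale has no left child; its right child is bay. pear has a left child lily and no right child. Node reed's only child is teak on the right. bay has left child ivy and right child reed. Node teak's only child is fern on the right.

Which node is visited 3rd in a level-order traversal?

yew

Level-order visits nodes level by level from the root, left to right within each level.
Level 0: fig
Level 1: pear, yew
Level 2: lily, tulip
Level 3: plum, kale, lime
Level 4: bay, rose
Level 5: ivy, reed
Level 6: teak
Level 7: fern
Full level-order sequence: fig, pear, yew, lily, tulip, plum, kale, lime, bay, rose, ivy, reed, teak, fern.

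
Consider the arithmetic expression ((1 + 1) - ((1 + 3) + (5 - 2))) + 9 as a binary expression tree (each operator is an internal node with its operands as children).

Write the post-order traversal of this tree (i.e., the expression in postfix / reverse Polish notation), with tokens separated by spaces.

Post-order on an expression tree gives postfix notation: for each operator, emit left operand, right operand, then the operator.

1 1 + 1 3 + 5 2 - + - 9 +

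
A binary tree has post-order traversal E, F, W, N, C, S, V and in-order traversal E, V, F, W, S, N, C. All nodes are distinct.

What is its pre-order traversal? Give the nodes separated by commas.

The last element of post-order is the root; it splits in-order into left and right subtrees.
Root V: left subtree has 1 node {E}, right has 5 {F, W, S, N, C}.
  Root S: left subtree has 2 nodes {F, W}, right has 2 {N, C}.
    Root W: left subtree has 1 node {F}, right has 0 { }.
    Root C: left subtree has 1 node {N}, right has 0 { }.

V, E, S, W, F, C, N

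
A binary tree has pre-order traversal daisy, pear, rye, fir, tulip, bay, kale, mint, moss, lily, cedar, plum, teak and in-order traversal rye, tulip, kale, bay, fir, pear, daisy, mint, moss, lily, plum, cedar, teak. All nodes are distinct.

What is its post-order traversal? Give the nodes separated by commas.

kale, bay, tulip, fir, rye, pear, plum, teak, cedar, lily, moss, mint, daisy

The first element of pre-order is the root; it splits in-order into left and right subtrees.
Root daisy: left subtree has 6 nodes {rye, tulip, kale, bay, fir, pear}, right has 6 {mint, moss, lily, plum, cedar, teak}.
  Root pear: left subtree has 5 nodes {rye, tulip, kale, bay, fir}, right has 0 { }.
    Root rye: left subtree has 0 nodes { }, right has 4 {tulip, kale, bay, fir}.
      Root fir: left subtree has 3 nodes {tulip, kale, bay}, right has 0 { }.
        Root tulip: left subtree has 0 nodes { }, right has 2 {kale, bay}.
          Root bay: left subtree has 1 node {kale}, right has 0 { }.
  Root mint: left subtree has 0 nodes { }, right has 5 {moss, lily, plum, cedar, teak}.
    Root moss: left subtree has 0 nodes { }, right has 4 {lily, plum, cedar, teak}.
      Root lily: left subtree has 0 nodes { }, right has 3 {plum, cedar, teak}.
        Root cedar: left subtree has 1 node {plum}, right has 1 {teak}.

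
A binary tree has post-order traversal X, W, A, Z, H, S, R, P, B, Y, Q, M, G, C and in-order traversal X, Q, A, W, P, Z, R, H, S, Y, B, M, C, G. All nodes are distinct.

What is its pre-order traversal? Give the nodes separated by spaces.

The last element of post-order is the root; it splits in-order into left and right subtrees.
Root C: left subtree has 12 nodes {X, Q, A, W, P, Z, R, H, S, Y, B, M}, right has 1 {G}.
  Root M: left subtree has 11 nodes {X, Q, A, W, P, Z, R, H, S, Y, B}, right has 0 { }.
    Root Q: left subtree has 1 node {X}, right has 9 {A, W, P, Z, R, H, S, Y, B}.
      Root Y: left subtree has 7 nodes {A, W, P, Z, R, H, S}, right has 1 {B}.
        Root P: left subtree has 2 nodes {A, W}, right has 4 {Z, R, H, S}.
          Root A: left subtree has 0 nodes { }, right has 1 {W}.
          Root R: left subtree has 1 node {Z}, right has 2 {H, S}.
            Root S: left subtree has 1 node {H}, right has 0 { }.

C M Q X Y P A W R Z S H B G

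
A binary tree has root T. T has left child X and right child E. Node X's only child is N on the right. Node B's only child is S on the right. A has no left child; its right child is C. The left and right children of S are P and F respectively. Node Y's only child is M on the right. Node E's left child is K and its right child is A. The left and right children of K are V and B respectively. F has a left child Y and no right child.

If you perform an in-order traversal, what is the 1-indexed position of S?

In-order visits the left subtree, then the node, then the right subtree.
At T: go left to X.
  At X: no left child.
  Visit X.
  At X: go right to N.
    N is a leaf — visit N.
Visit T.
At T: go right to E.
  At E: go left to K.
    At K: go left to V.
      V is a leaf — visit V.
    Visit K.
    At K: go right to B.
      At B: no left child.
      Visit B.
      At B: go right to S.
        At S: go left to P.
          P is a leaf — visit P.
        Visit S.
        At S: go right to F.
          At F: go left to Y.
            At Y: no left child.
            Visit Y.
            At Y: go right to M.
              M is a leaf — visit M.
          Visit F.
          At F: no right child.
  Visit E.
  At E: go right to A.
    At A: no left child.
    Visit A.
    At A: go right to C.
      C is a leaf — visit C.
Full in-order sequence: X, N, T, V, K, B, P, S, Y, M, F, E, A, C.

8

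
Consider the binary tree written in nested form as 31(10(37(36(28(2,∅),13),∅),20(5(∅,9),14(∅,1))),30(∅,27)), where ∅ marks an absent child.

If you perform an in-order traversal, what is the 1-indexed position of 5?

7

In-order visits the left subtree, then the node, then the right subtree.
At 31: go left to 10.
  At 10: go left to 37.
    At 37: go left to 36.
      At 36: go left to 28.
        At 28: go left to 2.
          2 is a leaf — visit 2.
        Visit 28.
        At 28: no right child.
      Visit 36.
      At 36: go right to 13.
        13 is a leaf — visit 13.
    Visit 37.
    At 37: no right child.
  Visit 10.
  At 10: go right to 20.
    At 20: go left to 5.
      At 5: no left child.
      Visit 5.
      At 5: go right to 9.
        9 is a leaf — visit 9.
    Visit 20.
    At 20: go right to 14.
      At 14: no left child.
      Visit 14.
      At 14: go right to 1.
        1 is a leaf — visit 1.
Visit 31.
At 31: go right to 30.
  At 30: no left child.
  Visit 30.
  At 30: go right to 27.
    27 is a leaf — visit 27.
Full in-order sequence: 2, 28, 36, 13, 37, 10, 5, 9, 20, 14, 1, 31, 30, 27.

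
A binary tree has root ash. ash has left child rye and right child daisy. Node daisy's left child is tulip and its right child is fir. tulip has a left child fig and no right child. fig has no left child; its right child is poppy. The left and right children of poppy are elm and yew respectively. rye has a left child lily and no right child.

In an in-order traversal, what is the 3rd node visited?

ash

In-order visits the left subtree, then the node, then the right subtree.
At ash: go left to rye.
  At rye: go left to lily.
    lily is a leaf — visit lily.
  Visit rye.
  At rye: no right child.
Visit ash.
At ash: go right to daisy.
  At daisy: go left to tulip.
    At tulip: go left to fig.
      At fig: no left child.
      Visit fig.
      At fig: go right to poppy.
        At poppy: go left to elm.
          elm is a leaf — visit elm.
        Visit poppy.
        At poppy: go right to yew.
          yew is a leaf — visit yew.
    Visit tulip.
    At tulip: no right child.
  Visit daisy.
  At daisy: go right to fir.
    fir is a leaf — visit fir.
Full in-order sequence: lily, rye, ash, fig, elm, poppy, yew, tulip, daisy, fir.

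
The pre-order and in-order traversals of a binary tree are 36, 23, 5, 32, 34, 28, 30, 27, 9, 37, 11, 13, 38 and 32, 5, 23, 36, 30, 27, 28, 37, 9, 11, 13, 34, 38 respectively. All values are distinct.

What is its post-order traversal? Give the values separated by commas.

32, 5, 23, 27, 30, 37, 13, 11, 9, 28, 38, 34, 36

The first element of pre-order is the root; it splits in-order into left and right subtrees.
Root 36: left subtree has 3 nodes {32, 5, 23}, right has 9 {30, 27, 28, 37, 9, 11, 13, 34, 38}.
  Root 23: left subtree has 2 nodes {32, 5}, right has 0 { }.
    Root 5: left subtree has 1 node {32}, right has 0 { }.
  Root 34: left subtree has 7 nodes {30, 27, 28, 37, 9, 11, 13}, right has 1 {38}.
    Root 28: left subtree has 2 nodes {30, 27}, right has 4 {37, 9, 11, 13}.
      Root 30: left subtree has 0 nodes { }, right has 1 {27}.
      Root 9: left subtree has 1 node {37}, right has 2 {11, 13}.
        Root 11: left subtree has 0 nodes { }, right has 1 {13}.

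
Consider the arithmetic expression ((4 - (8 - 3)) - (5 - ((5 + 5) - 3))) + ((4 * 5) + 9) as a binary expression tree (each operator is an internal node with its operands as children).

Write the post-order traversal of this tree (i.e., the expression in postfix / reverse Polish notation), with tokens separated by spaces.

Post-order on an expression tree gives postfix notation: for each operator, emit left operand, right operand, then the operator.

4 8 3 - - 5 5 5 + 3 - - - 4 5 * 9 + +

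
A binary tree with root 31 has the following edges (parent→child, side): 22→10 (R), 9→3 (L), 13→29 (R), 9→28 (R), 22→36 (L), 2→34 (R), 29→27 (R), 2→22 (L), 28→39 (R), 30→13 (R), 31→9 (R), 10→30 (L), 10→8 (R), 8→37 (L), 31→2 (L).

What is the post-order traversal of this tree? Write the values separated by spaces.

Post-order visits the left subtree, then the right subtree, then the node.
At 31: go left to 2.
  At 2: go left to 22.
    At 22: go left to 36.
      36 is a leaf — visit 36.
    At 22: go right to 10.
      At 10: go left to 30.
        At 30: no left child.
        At 30: go right to 13.
          At 13: no left child.
          At 13: go right to 29.
            At 29: no left child.
            At 29: go right to 27.
              27 is a leaf — visit 27.
            Visit 29.
          Visit 13.
        Visit 30.
      At 10: go right to 8.
        At 8: go left to 37.
          37 is a leaf — visit 37.
        At 8: no right child.
        Visit 8.
      Visit 10.
    Visit 22.
  At 2: go right to 34.
    34 is a leaf — visit 34.
  Visit 2.
At 31: go right to 9.
  At 9: go left to 3.
    3 is a leaf — visit 3.
  At 9: go right to 28.
    At 28: no left child.
    At 28: go right to 39.
      39 is a leaf — visit 39.
    Visit 28.
  Visit 9.
Visit 31.

36 27 29 13 30 37 8 10 22 34 2 3 39 28 9 31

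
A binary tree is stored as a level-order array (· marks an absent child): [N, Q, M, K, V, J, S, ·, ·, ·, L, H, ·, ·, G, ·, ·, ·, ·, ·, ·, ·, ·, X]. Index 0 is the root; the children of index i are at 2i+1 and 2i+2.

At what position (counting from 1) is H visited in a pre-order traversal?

Pre-order visits the node, then its left subtree, then its right subtree.
Visit N.
At N: go left to Q.
  Visit Q.
  At Q: go left to K.
    K is a leaf — visit K.
  At Q: go right to V.
    Visit V.
    At V: no left child.
    At V: go right to L.
      L is a leaf — visit L.
At N: go right to M.
  Visit M.
  At M: go left to J.
    Visit J.
    At J: go left to H.
      Visit H.
      At H: go left to X.
        X is a leaf — visit X.
      At H: no right child.
    At J: no right child.
  At M: go right to S.
    Visit S.
    At S: no left child.
    At S: go right to G.
      G is a leaf — visit G.
Full pre-order sequence: N, Q, K, V, L, M, J, H, X, S, G.

8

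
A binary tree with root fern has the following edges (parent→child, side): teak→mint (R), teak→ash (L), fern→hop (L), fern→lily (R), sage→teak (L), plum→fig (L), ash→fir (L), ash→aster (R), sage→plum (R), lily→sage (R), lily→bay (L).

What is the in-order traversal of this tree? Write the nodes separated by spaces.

In-order visits the left subtree, then the node, then the right subtree.
At fern: go left to hop.
  hop is a leaf — visit hop.
Visit fern.
At fern: go right to lily.
  At lily: go left to bay.
    bay is a leaf — visit bay.
  Visit lily.
  At lily: go right to sage.
    At sage: go left to teak.
      At teak: go left to ash.
        At ash: go left to fir.
          fir is a leaf — visit fir.
        Visit ash.
        At ash: go right to aster.
          aster is a leaf — visit aster.
      Visit teak.
      At teak: go right to mint.
        mint is a leaf — visit mint.
    Visit sage.
    At sage: go right to plum.
      At plum: go left to fig.
        fig is a leaf — visit fig.
      Visit plum.
      At plum: no right child.

hop fern bay lily fir ash aster teak mint sage fig plum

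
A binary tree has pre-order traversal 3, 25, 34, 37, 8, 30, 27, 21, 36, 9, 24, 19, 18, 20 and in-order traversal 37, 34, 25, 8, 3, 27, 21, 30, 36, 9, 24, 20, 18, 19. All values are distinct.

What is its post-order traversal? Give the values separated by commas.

37, 34, 8, 25, 21, 27, 20, 18, 19, 24, 9, 36, 30, 3

The first element of pre-order is the root; it splits in-order into left and right subtrees.
Root 3: left subtree has 4 nodes {37, 34, 25, 8}, right has 9 {27, 21, 30, 36, 9, 24, 20, 18, 19}.
  Root 25: left subtree has 2 nodes {37, 34}, right has 1 {8}.
    Root 34: left subtree has 1 node {37}, right has 0 { }.
  Root 30: left subtree has 2 nodes {27, 21}, right has 6 {36, 9, 24, 20, 18, 19}.
    Root 27: left subtree has 0 nodes { }, right has 1 {21}.
    Root 36: left subtree has 0 nodes { }, right has 5 {9, 24, 20, 18, 19}.
      Root 9: left subtree has 0 nodes { }, right has 4 {24, 20, 18, 19}.
        Root 24: left subtree has 0 nodes { }, right has 3 {20, 18, 19}.
          Root 19: left subtree has 2 nodes {20, 18}, right has 0 { }.
            Root 18: left subtree has 1 node {20}, right has 0 { }.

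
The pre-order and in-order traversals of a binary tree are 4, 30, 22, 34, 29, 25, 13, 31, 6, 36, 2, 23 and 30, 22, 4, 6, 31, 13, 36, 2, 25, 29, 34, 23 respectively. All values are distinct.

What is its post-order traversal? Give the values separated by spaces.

22 30 6 31 2 36 13 25 29 23 34 4

The first element of pre-order is the root; it splits in-order into left and right subtrees.
Root 4: left subtree has 2 nodes {30, 22}, right has 9 {6, 31, 13, 36, 2, 25, 29, 34, 23}.
  Root 30: left subtree has 0 nodes { }, right has 1 {22}.
  Root 34: left subtree has 7 nodes {6, 31, 13, 36, 2, 25, 29}, right has 1 {23}.
    Root 29: left subtree has 6 nodes {6, 31, 13, 36, 2, 25}, right has 0 { }.
      Root 25: left subtree has 5 nodes {6, 31, 13, 36, 2}, right has 0 { }.
        Root 13: left subtree has 2 nodes {6, 31}, right has 2 {36, 2}.
          Root 31: left subtree has 1 node {6}, right has 0 { }.
          Root 36: left subtree has 0 nodes { }, right has 1 {2}.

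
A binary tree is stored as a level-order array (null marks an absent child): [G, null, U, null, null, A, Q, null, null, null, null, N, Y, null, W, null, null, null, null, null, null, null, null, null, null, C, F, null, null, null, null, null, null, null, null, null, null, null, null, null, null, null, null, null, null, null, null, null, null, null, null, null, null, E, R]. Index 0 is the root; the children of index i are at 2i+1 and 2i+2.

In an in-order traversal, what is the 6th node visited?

In-order visits the left subtree, then the node, then the right subtree.
At G: no left child.
Visit G.
At G: go right to U.
  At U: go left to A.
    At A: go left to N.
      N is a leaf — visit N.
    Visit A.
    At A: go right to Y.
      At Y: go left to C.
        C is a leaf — visit C.
      Visit Y.
      At Y: go right to F.
        At F: go left to E.
          E is a leaf — visit E.
        Visit F.
        At F: go right to R.
          R is a leaf — visit R.
  Visit U.
  At U: go right to Q.
    At Q: no left child.
    Visit Q.
    At Q: go right to W.
      W is a leaf — visit W.
Full in-order sequence: G, N, A, C, Y, E, F, R, U, Q, W.

E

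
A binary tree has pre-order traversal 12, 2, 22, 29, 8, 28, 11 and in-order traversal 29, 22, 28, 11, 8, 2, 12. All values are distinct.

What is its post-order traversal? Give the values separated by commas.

29, 11, 28, 8, 22, 2, 12

The first element of pre-order is the root; it splits in-order into left and right subtrees.
Root 12: left subtree has 6 nodes {29, 22, 28, 11, 8, 2}, right has 0 { }.
  Root 2: left subtree has 5 nodes {29, 22, 28, 11, 8}, right has 0 { }.
    Root 22: left subtree has 1 node {29}, right has 3 {28, 11, 8}.
      Root 8: left subtree has 2 nodes {28, 11}, right has 0 { }.
        Root 28: left subtree has 0 nodes { }, right has 1 {11}.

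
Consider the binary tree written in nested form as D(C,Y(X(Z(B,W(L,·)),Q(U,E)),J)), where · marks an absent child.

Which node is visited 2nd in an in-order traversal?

In-order visits the left subtree, then the node, then the right subtree.
At D: go left to C.
  C is a leaf — visit C.
Visit D.
At D: go right to Y.
  At Y: go left to X.
    At X: go left to Z.
      At Z: go left to B.
        B is a leaf — visit B.
      Visit Z.
      At Z: go right to W.
        At W: go left to L.
          L is a leaf — visit L.
        Visit W.
        At W: no right child.
    Visit X.
    At X: go right to Q.
      At Q: go left to U.
        U is a leaf — visit U.
      Visit Q.
      At Q: go right to E.
        E is a leaf — visit E.
  Visit Y.
  At Y: go right to J.
    J is a leaf — visit J.
Full in-order sequence: C, D, B, Z, L, W, X, U, Q, E, Y, J.

D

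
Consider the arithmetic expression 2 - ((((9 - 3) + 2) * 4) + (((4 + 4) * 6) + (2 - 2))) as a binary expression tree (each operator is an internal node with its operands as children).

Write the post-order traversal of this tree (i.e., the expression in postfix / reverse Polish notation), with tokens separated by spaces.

2 9 3 - 2 + 4 * 4 4 + 6 * 2 2 - + + -

Post-order on an expression tree gives postfix notation: for each operator, emit left operand, right operand, then the operator.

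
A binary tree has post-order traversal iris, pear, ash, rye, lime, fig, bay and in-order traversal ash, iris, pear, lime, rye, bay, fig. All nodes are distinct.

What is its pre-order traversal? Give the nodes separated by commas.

bay, lime, ash, pear, iris, rye, fig

The last element of post-order is the root; it splits in-order into left and right subtrees.
Root bay: left subtree has 5 nodes {ash, iris, pear, lime, rye}, right has 1 {fig}.
  Root lime: left subtree has 3 nodes {ash, iris, pear}, right has 1 {rye}.
    Root ash: left subtree has 0 nodes { }, right has 2 {iris, pear}.
      Root pear: left subtree has 1 node {iris}, right has 0 { }.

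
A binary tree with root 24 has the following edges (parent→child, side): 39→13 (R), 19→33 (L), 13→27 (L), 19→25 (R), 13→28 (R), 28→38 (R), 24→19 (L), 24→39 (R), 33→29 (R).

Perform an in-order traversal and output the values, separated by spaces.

In-order visits the left subtree, then the node, then the right subtree.
At 24: go left to 19.
  At 19: go left to 33.
    At 33: no left child.
    Visit 33.
    At 33: go right to 29.
      29 is a leaf — visit 29.
  Visit 19.
  At 19: go right to 25.
    25 is a leaf — visit 25.
Visit 24.
At 24: go right to 39.
  At 39: no left child.
  Visit 39.
  At 39: go right to 13.
    At 13: go left to 27.
      27 is a leaf — visit 27.
    Visit 13.
    At 13: go right to 28.
      At 28: no left child.
      Visit 28.
      At 28: go right to 38.
        38 is a leaf — visit 38.

33 29 19 25 24 39 27 13 28 38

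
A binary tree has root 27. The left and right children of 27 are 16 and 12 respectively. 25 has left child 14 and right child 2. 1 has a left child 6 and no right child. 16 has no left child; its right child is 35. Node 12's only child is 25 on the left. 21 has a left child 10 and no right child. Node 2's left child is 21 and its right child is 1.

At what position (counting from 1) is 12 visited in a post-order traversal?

10

Post-order visits the left subtree, then the right subtree, then the node.
At 27: go left to 16.
  At 16: no left child.
  At 16: go right to 35.
    35 is a leaf — visit 35.
  Visit 16.
At 27: go right to 12.
  At 12: go left to 25.
    At 25: go left to 14.
      14 is a leaf — visit 14.
    At 25: go right to 2.
      At 2: go left to 21.
        At 21: go left to 10.
          10 is a leaf — visit 10.
        At 21: no right child.
        Visit 21.
      At 2: go right to 1.
        At 1: go left to 6.
          6 is a leaf — visit 6.
        At 1: no right child.
        Visit 1.
      Visit 2.
    Visit 25.
  At 12: no right child.
  Visit 12.
Visit 27.
Full post-order sequence: 35, 16, 14, 10, 21, 6, 1, 2, 25, 12, 27.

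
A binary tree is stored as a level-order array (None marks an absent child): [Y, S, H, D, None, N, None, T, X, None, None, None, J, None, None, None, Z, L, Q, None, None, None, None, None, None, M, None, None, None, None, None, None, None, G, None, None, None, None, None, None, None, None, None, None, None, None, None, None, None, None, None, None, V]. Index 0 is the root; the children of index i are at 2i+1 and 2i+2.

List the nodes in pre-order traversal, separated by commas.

Y, S, D, T, Z, G, X, L, Q, H, N, J, M, V

Pre-order visits the node, then its left subtree, then its right subtree.
Visit Y.
At Y: go left to S.
  Visit S.
  At S: go left to D.
    Visit D.
    At D: go left to T.
      Visit T.
      At T: no left child.
      At T: go right to Z.
        Visit Z.
        At Z: go left to G.
          G is a leaf — visit G.
        At Z: no right child.
    At D: go right to X.
      Visit X.
      At X: go left to L.
        L is a leaf — visit L.
      At X: go right to Q.
        Q is a leaf — visit Q.
  At S: no right child.
At Y: go right to H.
  Visit H.
  At H: go left to N.
    Visit N.
    At N: no left child.
    At N: go right to J.
      Visit J.
      At J: go left to M.
        Visit M.
        At M: no left child.
        At M: go right to V.
          V is a leaf — visit V.
      At J: no right child.
  At H: no right child.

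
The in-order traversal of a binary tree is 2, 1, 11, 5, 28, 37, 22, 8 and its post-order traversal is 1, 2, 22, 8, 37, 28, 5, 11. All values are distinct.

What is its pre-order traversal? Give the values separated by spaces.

The last element of post-order is the root; it splits in-order into left and right subtrees.
Root 11: left subtree has 2 nodes {2, 1}, right has 5 {5, 28, 37, 22, 8}.
  Root 2: left subtree has 0 nodes { }, right has 1 {1}.
  Root 5: left subtree has 0 nodes { }, right has 4 {28, 37, 22, 8}.
    Root 28: left subtree has 0 nodes { }, right has 3 {37, 22, 8}.
      Root 37: left subtree has 0 nodes { }, right has 2 {22, 8}.
        Root 8: left subtree has 1 node {22}, right has 0 { }.

11 2 1 5 28 37 8 22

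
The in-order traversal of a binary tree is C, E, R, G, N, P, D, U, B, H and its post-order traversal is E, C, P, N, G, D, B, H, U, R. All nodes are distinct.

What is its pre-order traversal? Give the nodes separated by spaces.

R C E U D G N P H B

The last element of post-order is the root; it splits in-order into left and right subtrees.
Root R: left subtree has 2 nodes {C, E}, right has 7 {G, N, P, D, U, B, H}.
  Root C: left subtree has 0 nodes { }, right has 1 {E}.
  Root U: left subtree has 4 nodes {G, N, P, D}, right has 2 {B, H}.
    Root D: left subtree has 3 nodes {G, N, P}, right has 0 { }.
      Root G: left subtree has 0 nodes { }, right has 2 {N, P}.
        Root N: left subtree has 0 nodes { }, right has 1 {P}.
    Root H: left subtree has 1 node {B}, right has 0 { }.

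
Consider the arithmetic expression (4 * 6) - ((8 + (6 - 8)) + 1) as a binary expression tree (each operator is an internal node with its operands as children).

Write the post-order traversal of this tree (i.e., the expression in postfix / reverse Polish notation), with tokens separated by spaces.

4 6 * 8 6 8 - + 1 + -

Post-order on an expression tree gives postfix notation: for each operator, emit left operand, right operand, then the operator.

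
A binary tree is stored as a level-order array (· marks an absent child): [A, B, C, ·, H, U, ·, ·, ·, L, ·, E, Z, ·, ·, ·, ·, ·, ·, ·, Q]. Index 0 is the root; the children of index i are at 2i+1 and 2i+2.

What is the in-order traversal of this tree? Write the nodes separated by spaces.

In-order visits the left subtree, then the node, then the right subtree.
At A: go left to B.
  At B: no left child.
  Visit B.
  At B: go right to H.
    At H: go left to L.
      At L: no left child.
      Visit L.
      At L: go right to Q.
        Q is a leaf — visit Q.
    Visit H.
    At H: no right child.
Visit A.
At A: go right to C.
  At C: go left to U.
    At U: go left to E.
      E is a leaf — visit E.
    Visit U.
    At U: go right to Z.
      Z is a leaf — visit Z.
  Visit C.
  At C: no right child.

B L Q H A E U Z C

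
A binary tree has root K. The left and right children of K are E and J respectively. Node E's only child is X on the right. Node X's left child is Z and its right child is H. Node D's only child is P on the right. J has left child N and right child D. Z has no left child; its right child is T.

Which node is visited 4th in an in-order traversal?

X

In-order visits the left subtree, then the node, then the right subtree.
At K: go left to E.
  At E: no left child.
  Visit E.
  At E: go right to X.
    At X: go left to Z.
      At Z: no left child.
      Visit Z.
      At Z: go right to T.
        T is a leaf — visit T.
    Visit X.
    At X: go right to H.
      H is a leaf — visit H.
Visit K.
At K: go right to J.
  At J: go left to N.
    N is a leaf — visit N.
  Visit J.
  At J: go right to D.
    At D: no left child.
    Visit D.
    At D: go right to P.
      P is a leaf — visit P.
Full in-order sequence: E, Z, T, X, H, K, N, J, D, P.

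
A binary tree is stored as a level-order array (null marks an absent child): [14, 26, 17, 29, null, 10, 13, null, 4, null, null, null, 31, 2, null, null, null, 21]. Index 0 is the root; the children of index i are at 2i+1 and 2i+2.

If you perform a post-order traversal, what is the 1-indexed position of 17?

9

Post-order visits the left subtree, then the right subtree, then the node.
At 14: go left to 26.
  At 26: go left to 29.
    At 29: no left child.
    At 29: go right to 4.
      At 4: go left to 21.
        21 is a leaf — visit 21.
      At 4: no right child.
      Visit 4.
    Visit 29.
  At 26: no right child.
  Visit 26.
At 14: go right to 17.
  At 17: go left to 10.
    At 10: no left child.
    At 10: go right to 31.
      31 is a leaf — visit 31.
    Visit 10.
  At 17: go right to 13.
    At 13: go left to 2.
      2 is a leaf — visit 2.
    At 13: no right child.
    Visit 13.
  Visit 17.
Visit 14.
Full post-order sequence: 21, 4, 29, 26, 31, 10, 2, 13, 17, 14.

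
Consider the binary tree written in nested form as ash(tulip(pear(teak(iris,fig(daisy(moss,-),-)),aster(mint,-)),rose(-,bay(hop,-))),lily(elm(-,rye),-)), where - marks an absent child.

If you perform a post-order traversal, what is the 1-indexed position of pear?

8

Post-order visits the left subtree, then the right subtree, then the node.
At ash: go left to tulip.
  At tulip: go left to pear.
    At pear: go left to teak.
      At teak: go left to iris.
        iris is a leaf — visit iris.
      At teak: go right to fig.
        At fig: go left to daisy.
          At daisy: go left to moss.
            moss is a leaf — visit moss.
          At daisy: no right child.
          Visit daisy.
        At fig: no right child.
        Visit fig.
      Visit teak.
    At pear: go right to aster.
      At aster: go left to mint.
        mint is a leaf — visit mint.
      At aster: no right child.
      Visit aster.
    Visit pear.
  At tulip: go right to rose.
    At rose: no left child.
    At rose: go right to bay.
      At bay: go left to hop.
        hop is a leaf — visit hop.
      At bay: no right child.
      Visit bay.
    Visit rose.
  Visit tulip.
At ash: go right to lily.
  At lily: go left to elm.
    At elm: no left child.
    At elm: go right to rye.
      rye is a leaf — visit rye.
    Visit elm.
  At lily: no right child.
  Visit lily.
Visit ash.
Full post-order sequence: iris, moss, daisy, fig, teak, mint, aster, pear, hop, bay, rose, tulip, rye, elm, lily, ash.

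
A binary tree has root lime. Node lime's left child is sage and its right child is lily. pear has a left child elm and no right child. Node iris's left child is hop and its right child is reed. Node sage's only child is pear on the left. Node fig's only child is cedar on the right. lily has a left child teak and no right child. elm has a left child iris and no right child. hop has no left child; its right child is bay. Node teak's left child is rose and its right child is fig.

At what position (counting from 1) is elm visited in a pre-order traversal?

4

Pre-order visits the node, then its left subtree, then its right subtree.
Visit lime.
At lime: go left to sage.
  Visit sage.
  At sage: go left to pear.
    Visit pear.
    At pear: go left to elm.
      Visit elm.
      At elm: go left to iris.
        Visit iris.
        At iris: go left to hop.
          Visit hop.
          At hop: no left child.
          At hop: go right to bay.
            bay is a leaf — visit bay.
        At iris: go right to reed.
          reed is a leaf — visit reed.
      At elm: no right child.
    At pear: no right child.
  At sage: no right child.
At lime: go right to lily.
  Visit lily.
  At lily: go left to teak.
    Visit teak.
    At teak: go left to rose.
      rose is a leaf — visit rose.
    At teak: go right to fig.
      Visit fig.
      At fig: no left child.
      At fig: go right to cedar.
        cedar is a leaf — visit cedar.
  At lily: no right child.
Full pre-order sequence: lime, sage, pear, elm, iris, hop, bay, reed, lily, teak, rose, fig, cedar.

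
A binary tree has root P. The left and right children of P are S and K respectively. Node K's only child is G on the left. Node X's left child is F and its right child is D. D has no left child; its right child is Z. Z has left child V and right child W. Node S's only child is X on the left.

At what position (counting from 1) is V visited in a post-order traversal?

Post-order visits the left subtree, then the right subtree, then the node.
At P: go left to S.
  At S: go left to X.
    At X: go left to F.
      F is a leaf — visit F.
    At X: go right to D.
      At D: no left child.
      At D: go right to Z.
        At Z: go left to V.
          V is a leaf — visit V.
        At Z: go right to W.
          W is a leaf — visit W.
        Visit Z.
      Visit D.
    Visit X.
  At S: no right child.
  Visit S.
At P: go right to K.
  At K: go left to G.
    G is a leaf — visit G.
  At K: no right child.
  Visit K.
Visit P.
Full post-order sequence: F, V, W, Z, D, X, S, G, K, P.

2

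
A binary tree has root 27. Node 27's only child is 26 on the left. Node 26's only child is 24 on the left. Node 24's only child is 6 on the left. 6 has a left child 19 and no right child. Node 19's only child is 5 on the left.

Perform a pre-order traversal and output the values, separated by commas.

27, 26, 24, 6, 19, 5

Pre-order visits the node, then its left subtree, then its right subtree.
Visit 27.
At 27: go left to 26.
  Visit 26.
  At 26: go left to 24.
    Visit 24.
    At 24: go left to 6.
      Visit 6.
      At 6: go left to 19.
        Visit 19.
        At 19: go left to 5.
          5 is a leaf — visit 5.
        At 19: no right child.
      At 6: no right child.
    At 24: no right child.
  At 26: no right child.
At 27: no right child.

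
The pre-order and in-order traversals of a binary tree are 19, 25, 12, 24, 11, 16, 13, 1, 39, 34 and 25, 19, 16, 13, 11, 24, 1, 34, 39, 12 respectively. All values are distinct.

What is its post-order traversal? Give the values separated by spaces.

The first element of pre-order is the root; it splits in-order into left and right subtrees.
Root 19: left subtree has 1 node {25}, right has 8 {16, 13, 11, 24, 1, 34, 39, 12}.
  Root 12: left subtree has 7 nodes {16, 13, 11, 24, 1, 34, 39}, right has 0 { }.
    Root 24: left subtree has 3 nodes {16, 13, 11}, right has 3 {1, 34, 39}.
      Root 11: left subtree has 2 nodes {16, 13}, right has 0 { }.
        Root 16: left subtree has 0 nodes { }, right has 1 {13}.
      Root 1: left subtree has 0 nodes { }, right has 2 {34, 39}.
        Root 39: left subtree has 1 node {34}, right has 0 { }.

25 13 16 11 34 39 1 24 12 19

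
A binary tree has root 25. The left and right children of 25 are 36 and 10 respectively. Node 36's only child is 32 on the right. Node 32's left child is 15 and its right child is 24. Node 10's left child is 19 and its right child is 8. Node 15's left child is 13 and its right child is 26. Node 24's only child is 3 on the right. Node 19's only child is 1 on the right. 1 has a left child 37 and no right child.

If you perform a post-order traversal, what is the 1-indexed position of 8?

11

Post-order visits the left subtree, then the right subtree, then the node.
At 25: go left to 36.
  At 36: no left child.
  At 36: go right to 32.
    At 32: go left to 15.
      At 15: go left to 13.
        13 is a leaf — visit 13.
      At 15: go right to 26.
        26 is a leaf — visit 26.
      Visit 15.
    At 32: go right to 24.
      At 24: no left child.
      At 24: go right to 3.
        3 is a leaf — visit 3.
      Visit 24.
    Visit 32.
  Visit 36.
At 25: go right to 10.
  At 10: go left to 19.
    At 19: no left child.
    At 19: go right to 1.
      At 1: go left to 37.
        37 is a leaf — visit 37.
      At 1: no right child.
      Visit 1.
    Visit 19.
  At 10: go right to 8.
    8 is a leaf — visit 8.
  Visit 10.
Visit 25.
Full post-order sequence: 13, 26, 15, 3, 24, 32, 36, 37, 1, 19, 8, 10, 25.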